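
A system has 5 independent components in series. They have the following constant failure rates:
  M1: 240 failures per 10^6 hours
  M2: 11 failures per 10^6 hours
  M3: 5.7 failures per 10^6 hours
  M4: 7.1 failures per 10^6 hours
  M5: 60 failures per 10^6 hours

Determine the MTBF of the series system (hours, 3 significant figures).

3090

Series of exponential components: λ_sys = Σ λ_i
λ_sys = 0.00024 + 0.000011 + 0.0000057 + 0.0000071 + 0.000060 = 3.2380e-04 /h
MTBF = 1 / λ_sys = 3090 h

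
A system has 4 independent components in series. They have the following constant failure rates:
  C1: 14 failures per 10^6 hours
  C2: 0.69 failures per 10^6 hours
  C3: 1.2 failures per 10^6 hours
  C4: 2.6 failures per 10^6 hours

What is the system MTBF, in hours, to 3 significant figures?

Series of exponential components: λ_sys = Σ λ_i
λ_sys = 0.000014 + 0.00000069 + 0.0000012 + 0.0000026 = 1.8490e-05 /h
MTBF = 1 / λ_sys = 54100 h

54100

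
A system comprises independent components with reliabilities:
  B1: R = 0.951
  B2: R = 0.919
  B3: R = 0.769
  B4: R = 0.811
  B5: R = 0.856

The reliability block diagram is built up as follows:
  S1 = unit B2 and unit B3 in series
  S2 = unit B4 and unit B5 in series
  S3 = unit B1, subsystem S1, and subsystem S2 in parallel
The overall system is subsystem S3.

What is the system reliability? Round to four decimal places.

0.9956

Series (B2 and B3): 0.919000 × 0.769000 = 0.706711
Series (B4 and B5): 0.811000 × 0.856000 = 0.694216
Parallel (B1, [0.706711], and [0.694216]): 1 − (1 − 0.951000)(1 − 0.706711)(1 − 0.694216) = 0.9956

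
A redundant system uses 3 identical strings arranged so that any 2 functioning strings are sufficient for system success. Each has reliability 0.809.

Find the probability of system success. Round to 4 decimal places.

0.9045

R = Σ_{i=2}^{3} C(3,i) p^i (1−p)^{3−i} with p = 0.809
C(3,2)·0.809^2·0.191^1 = 0.375018
C(3,3)·0.809^3·0.191^0 = 0.529475
Sum = 0.9045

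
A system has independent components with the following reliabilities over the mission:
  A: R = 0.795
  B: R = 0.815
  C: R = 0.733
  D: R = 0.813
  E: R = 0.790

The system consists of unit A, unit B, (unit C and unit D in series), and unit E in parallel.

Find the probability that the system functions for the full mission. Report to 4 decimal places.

Series (C and D): 0.733000 × 0.813000 = 0.595929
Parallel (A, B, [0.595929], and E): 1 − (1 − 0.795000)(1 − 0.815000)(1 − 0.595929)(1 − 0.790000) = 0.9968

0.9968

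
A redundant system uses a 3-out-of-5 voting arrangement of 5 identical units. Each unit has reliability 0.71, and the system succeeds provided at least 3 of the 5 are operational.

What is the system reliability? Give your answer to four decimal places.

R = Σ_{i=3}^{5} C(5,i) p^i (1−p)^{5−i} with p = 0.71
C(5,3)·0.71^3·0.29^2 = 0.301003
C(5,4)·0.71^4·0.29^1 = 0.368469
C(5,5)·0.71^5·0.29^0 = 0.180423
Sum = 0.8499

0.8499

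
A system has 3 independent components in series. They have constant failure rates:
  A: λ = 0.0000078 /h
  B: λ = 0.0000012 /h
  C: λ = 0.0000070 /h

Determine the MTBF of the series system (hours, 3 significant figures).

Series of exponential components: λ_sys = Σ λ_i
λ_sys = 0.0000078 + 0.0000012 + 0.0000070 = 1.6000e-05 /h
MTBF = 1 / λ_sys = 62500 h

62500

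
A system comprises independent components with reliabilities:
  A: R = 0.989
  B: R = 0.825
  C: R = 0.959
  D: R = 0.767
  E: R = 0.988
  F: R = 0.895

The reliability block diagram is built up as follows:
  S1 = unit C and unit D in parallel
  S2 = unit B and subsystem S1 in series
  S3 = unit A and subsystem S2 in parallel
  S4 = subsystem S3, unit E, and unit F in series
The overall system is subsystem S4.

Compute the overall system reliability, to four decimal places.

Parallel (C and D): 1 − (1 − 0.959000)(1 − 0.767000) = 0.990447
Series (B and [0.990447]): 0.825000 × 0.990447 = 0.817119
Parallel (A and [0.817119]): 1 − (1 − 0.989000)(1 − 0.817119) = 0.997988
Series ([0.997988], E, and F): 0.997988 × 0.988000 × 0.895000 = 0.8825

0.8825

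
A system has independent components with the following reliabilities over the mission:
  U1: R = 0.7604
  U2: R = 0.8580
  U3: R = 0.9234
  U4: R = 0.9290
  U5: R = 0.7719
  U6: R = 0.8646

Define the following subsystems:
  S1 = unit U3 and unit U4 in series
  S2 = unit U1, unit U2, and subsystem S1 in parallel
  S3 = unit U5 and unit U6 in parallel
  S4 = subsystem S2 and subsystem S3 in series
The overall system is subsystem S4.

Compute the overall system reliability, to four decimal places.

0.9644

Series (U3 and U4): 0.923400 × 0.929000 = 0.857839
Parallel (U1, U2, and [0.857839]): 1 − (1 − 0.760400)(1 − 0.858000)(1 − 0.857839) = 0.995163
Parallel (U5 and U6): 1 − (1 − 0.771900)(1 − 0.864600) = 0.969115
Series ([0.995163] and [0.969115]): 0.995163 × 0.969115 = 0.9644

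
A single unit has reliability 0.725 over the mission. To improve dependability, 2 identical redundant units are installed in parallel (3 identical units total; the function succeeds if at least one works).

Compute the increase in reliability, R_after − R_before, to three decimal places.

0.254

R_before = 0.725
R_after = 1 − (1 − 0.725)^3 = 0.979
ΔR = 0.979 − 0.725 = 0.254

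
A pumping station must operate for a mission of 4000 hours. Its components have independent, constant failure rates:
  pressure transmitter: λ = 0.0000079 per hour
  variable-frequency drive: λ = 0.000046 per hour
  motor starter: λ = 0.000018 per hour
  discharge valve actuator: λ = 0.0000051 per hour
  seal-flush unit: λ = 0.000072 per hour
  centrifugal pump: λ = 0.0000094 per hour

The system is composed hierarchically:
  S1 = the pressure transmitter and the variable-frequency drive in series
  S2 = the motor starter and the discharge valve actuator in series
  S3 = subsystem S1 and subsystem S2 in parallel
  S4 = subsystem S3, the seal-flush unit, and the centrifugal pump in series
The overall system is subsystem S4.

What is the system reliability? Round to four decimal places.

R(pressure transmitter) = exp(−0.0000079 × 4000) = 0.968894
R(variable-frequency drive) = exp(−0.000046 × 4000) = 0.831936
R(motor starter) = exp(−0.000018 × 4000) = 0.930531
R(discharge valve actuator) = exp(−0.0000051 × 4000) = 0.979807
R(seal-flush unit) = exp(−0.000072 × 4000) = 0.749762
R(centrifugal pump) = exp(−0.0000094 × 4000) = 0.963098
Series (pressure transmitter and variable-frequency drive): 0.968894 × 0.831936 = 0.806058
Series (motor starter and discharge valve actuator): 0.930531 × 0.979807 = 0.911741
Parallel ([0.806058] and [0.911741]): 1 − (1 − 0.806058)(1 − 0.911741) = 0.982883
Series ([0.982883], seal-flush unit, and centrifugal pump): 0.982883 × 0.749762 × 0.963098 = 0.7097

0.7097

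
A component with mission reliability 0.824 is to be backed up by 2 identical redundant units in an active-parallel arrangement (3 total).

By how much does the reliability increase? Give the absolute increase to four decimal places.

0.1705

R_before = 0.824
R_after = 1 − (1 − 0.824)^3 = 0.9945
ΔR = 0.9945 − 0.824 = 0.1705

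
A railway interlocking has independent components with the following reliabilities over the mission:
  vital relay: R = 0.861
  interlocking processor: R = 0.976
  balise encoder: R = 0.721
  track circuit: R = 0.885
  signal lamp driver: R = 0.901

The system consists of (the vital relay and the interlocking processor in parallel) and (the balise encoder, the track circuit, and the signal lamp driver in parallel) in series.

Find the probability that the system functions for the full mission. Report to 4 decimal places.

0.9935

Parallel (vital relay and interlocking processor): 1 − (1 − 0.861000)(1 − 0.976000) = 0.996664
Parallel (balise encoder, track circuit, and signal lamp driver): 1 − (1 − 0.721000)(1 − 0.885000)(1 − 0.901000) = 0.996824
Series ([0.996664] and [0.996824]): 0.996664 × 0.996824 = 0.9935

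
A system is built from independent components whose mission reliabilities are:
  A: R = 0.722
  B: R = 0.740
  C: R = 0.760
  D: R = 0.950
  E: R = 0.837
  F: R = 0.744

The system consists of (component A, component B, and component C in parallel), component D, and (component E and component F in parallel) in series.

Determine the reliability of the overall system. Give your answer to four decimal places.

Parallel (A, B, and C): 1 − (1 − 0.722000)(1 − 0.740000)(1 − 0.760000) = 0.982653
Parallel (E and F): 1 − (1 − 0.837000)(1 − 0.744000) = 0.958272
Series ([0.982653], D, and [0.958272]): 0.982653 × 0.950000 × 0.958272 = 0.8946

0.8946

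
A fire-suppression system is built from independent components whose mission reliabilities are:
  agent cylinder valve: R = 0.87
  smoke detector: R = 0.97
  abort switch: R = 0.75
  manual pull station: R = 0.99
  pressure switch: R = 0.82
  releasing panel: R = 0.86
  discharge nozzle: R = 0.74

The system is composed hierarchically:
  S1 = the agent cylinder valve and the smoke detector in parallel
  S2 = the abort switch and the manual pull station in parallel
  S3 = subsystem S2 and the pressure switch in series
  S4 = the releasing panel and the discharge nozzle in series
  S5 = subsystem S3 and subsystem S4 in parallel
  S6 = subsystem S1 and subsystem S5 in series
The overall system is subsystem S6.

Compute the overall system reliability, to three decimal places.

Parallel (agent cylinder valve and smoke detector): 1 − (1 − 0.87000)(1 − 0.97000) = 0.99610
Parallel (abort switch and manual pull station): 1 − (1 − 0.75000)(1 − 0.99000) = 0.99750
Series ([0.99750] and pressure switch): 0.99750 × 0.82000 = 0.81795
Series (releasing panel and discharge nozzle): 0.86000 × 0.74000 = 0.63640
Parallel ([0.81795] and [0.63640]): 1 − (1 − 0.81795)(1 − 0.63640) = 0.93381
Series ([0.99610] and [0.93381]): 0.99610 × 0.93381 = 0.930

0.930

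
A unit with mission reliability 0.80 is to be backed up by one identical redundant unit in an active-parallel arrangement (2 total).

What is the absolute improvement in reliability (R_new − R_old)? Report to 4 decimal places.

R_before = 0.80
R_after = 1 − (1 − 0.80)^2 = 0.9600
ΔR = 0.9600 − 0.80 = 0.1600

0.1600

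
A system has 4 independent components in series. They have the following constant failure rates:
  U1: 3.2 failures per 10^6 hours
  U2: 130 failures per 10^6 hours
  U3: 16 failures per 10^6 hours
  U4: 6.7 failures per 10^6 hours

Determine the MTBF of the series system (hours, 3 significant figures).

6410

Series of exponential components: λ_sys = Σ λ_i
λ_sys = 0.0000032 + 0.00013 + 0.000016 + 0.0000067 = 1.5590e-04 /h
MTBF = 1 / λ_sys = 6410 h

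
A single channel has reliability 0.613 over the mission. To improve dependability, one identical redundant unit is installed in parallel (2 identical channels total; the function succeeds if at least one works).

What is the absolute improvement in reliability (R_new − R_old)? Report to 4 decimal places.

0.2372

R_before = 0.613
R_after = 1 − (1 − 0.613)^2 = 0.8502
ΔR = 0.8502 − 0.613 = 0.2372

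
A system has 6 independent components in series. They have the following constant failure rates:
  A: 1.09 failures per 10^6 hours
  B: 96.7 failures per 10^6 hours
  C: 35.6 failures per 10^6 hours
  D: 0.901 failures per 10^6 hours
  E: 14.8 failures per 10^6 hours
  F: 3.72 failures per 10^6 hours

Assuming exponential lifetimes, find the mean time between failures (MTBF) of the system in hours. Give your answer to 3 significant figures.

6540

Series of exponential components: λ_sys = Σ λ_i
λ_sys = 0.00000109 + 0.0000967 + 0.0000356 + 0.000000901 + 0.0000148 + 0.00000372 = 1.5281e-04 /h
MTBF = 1 / λ_sys = 6540 h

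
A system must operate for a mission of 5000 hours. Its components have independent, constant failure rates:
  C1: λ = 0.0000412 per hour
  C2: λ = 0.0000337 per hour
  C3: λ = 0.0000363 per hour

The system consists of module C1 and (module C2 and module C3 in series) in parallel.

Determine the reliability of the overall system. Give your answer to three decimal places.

R(C1) = exp(−0.0000412 × 5000) = 0.81383
R(C2) = exp(−0.0000337 × 5000) = 0.84493
R(C3) = exp(−0.0000363 × 5000) = 0.83402
Series (C2 and C3): 0.84493 × 0.83402 = 0.70469
Parallel (C1 and [0.70469]): 1 − (1 − 0.81383)(1 − 0.70469) = 0.945

0.945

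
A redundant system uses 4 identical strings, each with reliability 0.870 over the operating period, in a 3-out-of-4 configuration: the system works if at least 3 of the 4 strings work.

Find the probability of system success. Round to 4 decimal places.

R = Σ_{i=3}^{4} C(4,i) p^i (1−p)^{4−i} with p = 0.870
C(4,3)·0.870^3·0.130^1 = 0.342422
C(4,4)·0.870^4·0.130^0 = 0.572898
Sum = 0.9153

0.9153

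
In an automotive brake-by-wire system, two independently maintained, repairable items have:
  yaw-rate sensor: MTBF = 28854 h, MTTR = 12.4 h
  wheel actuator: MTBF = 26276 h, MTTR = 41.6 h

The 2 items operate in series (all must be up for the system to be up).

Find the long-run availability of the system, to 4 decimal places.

0.9980

A(yaw-rate sensor) = MTBF/(MTBF+MTTR) = 28854/(28854+12.4) = 0.999570
A(wheel actuator) = MTBF/(MTBF+MTTR) = 26276/(26276+41.6) = 0.998419
Series availability: 0.999570 × 0.998419 = 0.9980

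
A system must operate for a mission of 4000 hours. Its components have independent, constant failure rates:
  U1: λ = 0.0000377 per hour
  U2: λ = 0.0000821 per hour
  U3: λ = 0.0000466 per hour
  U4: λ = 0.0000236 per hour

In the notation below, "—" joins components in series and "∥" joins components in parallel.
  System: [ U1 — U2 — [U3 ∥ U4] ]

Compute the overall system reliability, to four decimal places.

0.6098

R(U1) = exp(−0.0000377 × 4000) = 0.860020
R(U2) = exp(−0.0000821 × 4000) = 0.720075
R(U3) = exp(−0.0000466 × 4000) = 0.829942
R(U4) = exp(−0.0000236 × 4000) = 0.909919
Parallel (U3 and U4): 1 − (1 − 0.829942)(1 − 0.909919) = 0.984681
Series (U1, U2, and [0.984681]): 0.860020 × 0.720075 × 0.984681 = 0.6098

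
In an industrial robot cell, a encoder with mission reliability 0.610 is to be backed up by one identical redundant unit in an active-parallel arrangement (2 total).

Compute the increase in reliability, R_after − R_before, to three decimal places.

0.238

R_before = 0.610
R_after = 1 − (1 − 0.610)^2 = 0.848
ΔR = 0.848 − 0.610 = 0.238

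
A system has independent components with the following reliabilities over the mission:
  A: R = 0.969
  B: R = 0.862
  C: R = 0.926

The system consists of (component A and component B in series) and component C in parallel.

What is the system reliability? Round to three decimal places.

0.988

Series (A and B): 0.96900 × 0.86200 = 0.83528
Parallel ([0.83528] and C): 1 − (1 − 0.83528)(1 − 0.92600) = 0.988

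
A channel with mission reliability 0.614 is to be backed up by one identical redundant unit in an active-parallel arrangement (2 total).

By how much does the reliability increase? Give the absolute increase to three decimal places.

R_before = 0.614
R_after = 1 − (1 − 0.614)^2 = 0.851
ΔR = 0.851 − 0.614 = 0.237

0.237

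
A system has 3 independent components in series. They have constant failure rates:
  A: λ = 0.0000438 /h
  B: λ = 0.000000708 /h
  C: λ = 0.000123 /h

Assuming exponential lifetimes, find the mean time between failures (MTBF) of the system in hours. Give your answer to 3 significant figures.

5970

Series of exponential components: λ_sys = Σ λ_i
λ_sys = 0.0000438 + 0.000000708 + 0.000123 = 1.6751e-04 /h
MTBF = 1 / λ_sys = 5970 h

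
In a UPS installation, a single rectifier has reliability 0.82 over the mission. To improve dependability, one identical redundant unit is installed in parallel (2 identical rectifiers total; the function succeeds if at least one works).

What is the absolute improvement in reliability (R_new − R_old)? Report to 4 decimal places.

R_before = 0.82
R_after = 1 − (1 − 0.82)^2 = 0.9676
ΔR = 0.9676 − 0.82 = 0.1476

0.1476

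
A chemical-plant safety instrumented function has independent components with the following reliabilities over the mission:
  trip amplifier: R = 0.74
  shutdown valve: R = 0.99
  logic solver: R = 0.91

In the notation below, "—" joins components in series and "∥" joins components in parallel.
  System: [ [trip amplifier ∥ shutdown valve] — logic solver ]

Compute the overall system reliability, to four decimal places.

Parallel (trip amplifier and shutdown valve): 1 − (1 − 0.740000)(1 − 0.990000) = 0.997400
Series ([0.997400] and logic solver): 0.997400 × 0.910000 = 0.9076

0.9076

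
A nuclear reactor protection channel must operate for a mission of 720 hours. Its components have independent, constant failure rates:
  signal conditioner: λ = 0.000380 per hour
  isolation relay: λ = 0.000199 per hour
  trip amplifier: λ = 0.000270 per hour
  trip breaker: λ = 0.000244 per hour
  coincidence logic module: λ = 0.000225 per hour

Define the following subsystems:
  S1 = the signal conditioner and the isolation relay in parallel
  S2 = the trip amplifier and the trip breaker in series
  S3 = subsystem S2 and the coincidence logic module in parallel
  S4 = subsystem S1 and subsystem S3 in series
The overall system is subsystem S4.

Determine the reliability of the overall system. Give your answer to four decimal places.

0.9233

R(signal conditioner) = exp(−0.000380 × 720) = 0.760636
R(isolation relay) = exp(−0.000199 × 720) = 0.866511
R(trip amplifier) = exp(−0.000270 × 720) = 0.823329
R(trip breaker) = exp(−0.000244 × 720) = 0.838886
R(coincidence logic module) = exp(−0.000225 × 720) = 0.850441
Parallel (signal conditioner and isolation relay): 1 − (1 − 0.760636)(1 − 0.866511) = 0.968048
Series (trip amplifier and trip breaker): 0.823329 × 0.838886 = 0.690679
Parallel ([0.690679] and coincidence logic module): 1 − (1 − 0.690679)(1 − 0.850441) = 0.953738
Series ([0.968048] and [0.953738]): 0.968048 × 0.953738 = 0.9233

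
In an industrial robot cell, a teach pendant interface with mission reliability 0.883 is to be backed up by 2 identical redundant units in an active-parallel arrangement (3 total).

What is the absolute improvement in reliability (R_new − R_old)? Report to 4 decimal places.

0.1154

R_before = 0.883
R_after = 1 − (1 − 0.883)^3 = 0.9984
ΔR = 0.9984 − 0.883 = 0.1154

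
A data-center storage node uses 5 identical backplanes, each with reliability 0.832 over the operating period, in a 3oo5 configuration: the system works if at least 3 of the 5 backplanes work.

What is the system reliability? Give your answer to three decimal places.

0.964

R = Σ_{i=3}^{5} C(5,i) p^i (1−p)^{5−i} with p = 0.832
C(5,3)·0.832^3·0.168^2 = 0.16255
C(5,4)·0.832^4·0.168^1 = 0.40251
C(5,5)·0.832^5·0.168^0 = 0.39867
Sum = 0.964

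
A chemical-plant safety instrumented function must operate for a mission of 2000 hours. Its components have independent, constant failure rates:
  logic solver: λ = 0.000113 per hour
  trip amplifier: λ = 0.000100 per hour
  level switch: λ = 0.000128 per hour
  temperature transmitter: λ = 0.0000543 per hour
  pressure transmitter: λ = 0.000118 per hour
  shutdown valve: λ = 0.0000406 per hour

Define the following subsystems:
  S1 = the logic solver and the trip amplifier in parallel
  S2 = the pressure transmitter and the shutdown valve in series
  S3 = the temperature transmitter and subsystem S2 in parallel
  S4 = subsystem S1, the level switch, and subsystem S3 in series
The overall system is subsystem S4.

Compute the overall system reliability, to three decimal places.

0.725

R(logic solver) = exp(−0.000113 × 2000) = 0.79772
R(trip amplifier) = exp(−0.000100 × 2000) = 0.81873
R(level switch) = exp(−0.000128 × 2000) = 0.77414
R(temperature transmitter) = exp(−0.0000543 × 2000) = 0.89709
R(pressure transmitter) = exp(−0.000118 × 2000) = 0.78978
R(shutdown valve) = exp(−0.0000406 × 2000) = 0.92201
Parallel (logic solver and trip amplifier): 1 − (1 − 0.79772)(1 − 0.81873) = 0.96333
Series (pressure transmitter and shutdown valve): 0.78978 × 0.92201 = 0.72819
Parallel (temperature transmitter and [0.72819]): 1 − (1 − 0.89709)(1 − 0.72819) = 0.97203
Series ([0.96333], level switch, and [0.97203]): 0.96333 × 0.77414 × 0.97203 = 0.725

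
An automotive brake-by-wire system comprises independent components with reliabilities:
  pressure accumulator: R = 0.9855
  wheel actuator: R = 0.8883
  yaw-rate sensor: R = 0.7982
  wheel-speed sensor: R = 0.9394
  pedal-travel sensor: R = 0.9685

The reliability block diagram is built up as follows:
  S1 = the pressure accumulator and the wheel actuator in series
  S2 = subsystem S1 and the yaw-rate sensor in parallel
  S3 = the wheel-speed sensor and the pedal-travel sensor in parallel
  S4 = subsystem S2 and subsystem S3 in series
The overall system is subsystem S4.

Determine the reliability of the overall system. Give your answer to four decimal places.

0.9730

Series (pressure accumulator and wheel actuator): 0.985500 × 0.888300 = 0.875420
Parallel ([0.875420] and yaw-rate sensor): 1 − (1 − 0.875420)(1 − 0.798200) = 0.974860
Parallel (wheel-speed sensor and pedal-travel sensor): 1 − (1 − 0.939400)(1 − 0.968500) = 0.998091
Series ([0.974860] and [0.998091]): 0.974860 × 0.998091 = 0.9730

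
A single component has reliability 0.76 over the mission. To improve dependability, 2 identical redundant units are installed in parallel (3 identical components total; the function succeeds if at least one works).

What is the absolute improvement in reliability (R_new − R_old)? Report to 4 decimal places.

0.2262

R_before = 0.76
R_after = 1 − (1 − 0.76)^3 = 0.9862
ΔR = 0.9862 − 0.76 = 0.2262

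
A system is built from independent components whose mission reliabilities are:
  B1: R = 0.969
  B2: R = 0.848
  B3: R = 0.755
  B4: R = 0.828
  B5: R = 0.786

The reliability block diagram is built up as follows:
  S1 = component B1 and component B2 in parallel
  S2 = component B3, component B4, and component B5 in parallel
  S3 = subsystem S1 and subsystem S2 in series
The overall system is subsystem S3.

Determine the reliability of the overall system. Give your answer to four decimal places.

Parallel (B1 and B2): 1 − (1 − 0.969000)(1 − 0.848000) = 0.995288
Parallel (B3, B4, and B5): 1 − (1 − 0.755000)(1 − 0.828000)(1 − 0.786000) = 0.990982
Series ([0.995288] and [0.990982]): 0.995288 × 0.990982 = 0.9863

0.9863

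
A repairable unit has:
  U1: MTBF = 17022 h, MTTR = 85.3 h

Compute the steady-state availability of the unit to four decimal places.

0.9950

A(U1) = MTBF/(MTBF+MTTR) = 17022/(17022+85.3) = 0.9950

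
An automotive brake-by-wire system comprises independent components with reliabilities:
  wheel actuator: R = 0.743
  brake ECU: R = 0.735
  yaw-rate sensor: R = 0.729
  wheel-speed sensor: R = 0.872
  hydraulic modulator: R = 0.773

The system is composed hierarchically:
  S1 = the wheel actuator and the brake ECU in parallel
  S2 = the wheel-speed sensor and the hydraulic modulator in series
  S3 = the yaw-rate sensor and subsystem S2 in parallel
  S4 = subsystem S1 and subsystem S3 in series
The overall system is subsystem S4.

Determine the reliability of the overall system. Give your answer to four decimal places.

0.8496

Parallel (wheel actuator and brake ECU): 1 − (1 − 0.743000)(1 − 0.735000) = 0.931895
Series (wheel-speed sensor and hydraulic modulator): 0.872000 × 0.773000 = 0.674056
Parallel (yaw-rate sensor and [0.674056]): 1 − (1 − 0.729000)(1 − 0.674056) = 0.911669
Series ([0.931895] and [0.911669]): 0.931895 × 0.911669 = 0.8496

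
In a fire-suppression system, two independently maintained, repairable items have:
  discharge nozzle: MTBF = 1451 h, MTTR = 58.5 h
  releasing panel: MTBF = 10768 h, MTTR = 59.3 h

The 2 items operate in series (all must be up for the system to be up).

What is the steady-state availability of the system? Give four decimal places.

0.9560

A(discharge nozzle) = MTBF/(MTBF+MTTR) = 1451/(1451+58.5) = 0.961245
A(releasing panel) = MTBF/(MTBF+MTTR) = 10768/(10768+59.3) = 0.994523
Series availability: 0.961245 × 0.994523 = 0.9560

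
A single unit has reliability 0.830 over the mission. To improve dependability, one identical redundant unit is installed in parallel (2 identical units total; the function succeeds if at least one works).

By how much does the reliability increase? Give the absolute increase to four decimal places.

0.1411

R_before = 0.830
R_after = 1 − (1 − 0.830)^2 = 0.9711
ΔR = 0.9711 − 0.830 = 0.1411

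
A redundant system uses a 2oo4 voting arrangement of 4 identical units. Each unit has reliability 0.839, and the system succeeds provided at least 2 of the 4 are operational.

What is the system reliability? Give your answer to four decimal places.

0.9853

R = Σ_{i=2}^{4} C(4,i) p^i (1−p)^{4−i} with p = 0.839
C(4,2)·0.839^2·0.161^2 = 0.109478
C(4,3)·0.839^3·0.161^1 = 0.380340
C(4,4)·0.839^4·0.161^0 = 0.495505
Sum = 0.9853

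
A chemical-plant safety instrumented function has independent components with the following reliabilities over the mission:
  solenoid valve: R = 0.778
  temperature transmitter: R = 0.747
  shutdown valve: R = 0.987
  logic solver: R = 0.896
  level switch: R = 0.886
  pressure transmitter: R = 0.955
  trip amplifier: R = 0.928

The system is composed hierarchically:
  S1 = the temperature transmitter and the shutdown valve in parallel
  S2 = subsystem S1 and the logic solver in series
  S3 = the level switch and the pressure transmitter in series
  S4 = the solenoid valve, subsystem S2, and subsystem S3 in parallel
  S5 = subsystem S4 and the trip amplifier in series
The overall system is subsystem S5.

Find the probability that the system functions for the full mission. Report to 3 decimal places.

Parallel (temperature transmitter and shutdown valve): 1 − (1 − 0.74700)(1 − 0.98700) = 0.99671
Series ([0.99671] and logic solver): 0.99671 × 0.89600 = 0.89305
Series (level switch and pressure transmitter): 0.88600 × 0.95500 = 0.84613
Parallel (solenoid valve, [0.89305], and [0.84613]): 1 − (1 − 0.77800)(1 − 0.89305)(1 − 0.84613) = 0.99635
Series ([0.99635] and trip amplifier): 0.99635 × 0.92800 = 0.925

0.925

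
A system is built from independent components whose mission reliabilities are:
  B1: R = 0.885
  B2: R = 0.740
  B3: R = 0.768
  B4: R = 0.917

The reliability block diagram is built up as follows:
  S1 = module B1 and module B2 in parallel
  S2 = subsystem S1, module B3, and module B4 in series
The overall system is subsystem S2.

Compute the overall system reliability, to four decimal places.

0.6832

Parallel (B1 and B2): 1 − (1 − 0.885000)(1 − 0.740000) = 0.970100
Series ([0.970100], B3, and B4): 0.970100 × 0.768000 × 0.917000 = 0.6832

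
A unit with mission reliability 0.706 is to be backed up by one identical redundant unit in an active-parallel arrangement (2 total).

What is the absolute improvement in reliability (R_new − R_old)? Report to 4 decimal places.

0.2076

R_before = 0.706
R_after = 1 − (1 − 0.706)^2 = 0.9136
ΔR = 0.9136 − 0.706 = 0.2076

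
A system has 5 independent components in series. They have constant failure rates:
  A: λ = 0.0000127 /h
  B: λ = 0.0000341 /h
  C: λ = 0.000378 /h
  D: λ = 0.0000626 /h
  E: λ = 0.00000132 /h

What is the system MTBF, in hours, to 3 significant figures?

Series of exponential components: λ_sys = Σ λ_i
λ_sys = 0.0000127 + 0.0000341 + 0.000378 + 0.0000626 + 0.00000132 = 4.8872e-04 /h
MTBF = 1 / λ_sys = 2050 h

2050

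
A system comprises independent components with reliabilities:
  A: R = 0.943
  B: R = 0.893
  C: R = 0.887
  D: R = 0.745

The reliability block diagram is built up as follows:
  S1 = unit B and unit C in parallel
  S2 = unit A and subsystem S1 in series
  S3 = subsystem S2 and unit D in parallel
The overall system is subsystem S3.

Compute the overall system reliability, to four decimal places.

0.9826

Parallel (B and C): 1 − (1 − 0.893000)(1 − 0.887000) = 0.987909
Series (A and [0.987909]): 0.943000 × 0.987909 = 0.931598
Parallel ([0.931598] and D): 1 − (1 − 0.931598)(1 − 0.745000) = 0.9826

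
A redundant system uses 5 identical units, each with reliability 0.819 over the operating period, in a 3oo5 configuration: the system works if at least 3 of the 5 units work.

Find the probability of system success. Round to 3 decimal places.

R = Σ_{i=3}^{5} C(5,i) p^i (1−p)^{5−i} with p = 0.819
C(5,3)·0.819^3·0.181^2 = 0.17997
C(5,4)·0.819^4·0.181^1 = 0.40718
C(5,5)·0.819^5·0.181^0 = 0.36848
Sum = 0.956

0.956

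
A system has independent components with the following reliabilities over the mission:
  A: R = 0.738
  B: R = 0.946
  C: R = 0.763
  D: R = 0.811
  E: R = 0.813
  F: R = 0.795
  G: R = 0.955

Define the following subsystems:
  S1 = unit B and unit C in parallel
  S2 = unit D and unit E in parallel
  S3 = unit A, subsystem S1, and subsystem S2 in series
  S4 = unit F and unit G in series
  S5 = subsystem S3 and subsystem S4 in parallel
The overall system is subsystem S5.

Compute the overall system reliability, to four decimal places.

0.9284

Parallel (B and C): 1 − (1 − 0.946000)(1 − 0.763000) = 0.987202
Parallel (D and E): 1 − (1 − 0.811000)(1 − 0.813000) = 0.964657
Series (A, [0.987202], and [0.964657]): 0.738000 × 0.987202 × 0.964657 = 0.702806
Series (F and G): 0.795000 × 0.955000 = 0.759225
Parallel ([0.702806] and [0.759225]): 1 − (1 − 0.702806)(1 − 0.759225) = 0.9284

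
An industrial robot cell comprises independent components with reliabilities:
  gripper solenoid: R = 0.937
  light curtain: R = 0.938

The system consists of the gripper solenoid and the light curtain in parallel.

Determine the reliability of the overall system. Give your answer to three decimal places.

0.996

Parallel (gripper solenoid and light curtain): 1 − (1 − 0.93700)(1 − 0.93800) = 0.996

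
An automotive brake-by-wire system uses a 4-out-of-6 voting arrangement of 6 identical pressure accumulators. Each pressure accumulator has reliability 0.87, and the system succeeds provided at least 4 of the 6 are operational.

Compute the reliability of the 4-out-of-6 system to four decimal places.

0.9676

R = Σ_{i=4}^{6} C(6,i) p^i (1−p)^{6−i} with p = 0.87
C(6,4)·0.87^4·0.13^2 = 0.145230
C(6,5)·0.87^5·0.13^1 = 0.388768
C(6,6)·0.87^6·0.13^0 = 0.433626
Sum = 0.9676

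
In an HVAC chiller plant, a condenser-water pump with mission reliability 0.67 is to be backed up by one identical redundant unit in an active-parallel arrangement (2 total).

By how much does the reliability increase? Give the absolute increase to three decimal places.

0.221

R_before = 0.67
R_after = 1 − (1 − 0.67)^2 = 0.891
ΔR = 0.891 − 0.67 = 0.221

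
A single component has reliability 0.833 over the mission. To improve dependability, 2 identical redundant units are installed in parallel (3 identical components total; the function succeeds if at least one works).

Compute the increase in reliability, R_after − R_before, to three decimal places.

0.162

R_before = 0.833
R_after = 1 − (1 − 0.833)^3 = 0.995
ΔR = 0.995 − 0.833 = 0.162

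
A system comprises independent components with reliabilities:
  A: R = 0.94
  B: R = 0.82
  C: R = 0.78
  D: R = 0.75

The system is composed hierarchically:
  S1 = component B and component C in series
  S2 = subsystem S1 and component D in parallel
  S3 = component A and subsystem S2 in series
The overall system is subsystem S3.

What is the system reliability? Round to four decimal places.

0.8553

Series (B and C): 0.820000 × 0.780000 = 0.639600
Parallel ([0.639600] and D): 1 − (1 − 0.639600)(1 − 0.750000) = 0.909900
Series (A and [0.909900]): 0.940000 × 0.909900 = 0.8553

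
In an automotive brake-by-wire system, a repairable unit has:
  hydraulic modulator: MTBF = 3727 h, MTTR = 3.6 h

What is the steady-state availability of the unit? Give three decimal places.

0.999

A(hydraulic modulator) = MTBF/(MTBF+MTTR) = 3727/(3727+3.6) = 0.999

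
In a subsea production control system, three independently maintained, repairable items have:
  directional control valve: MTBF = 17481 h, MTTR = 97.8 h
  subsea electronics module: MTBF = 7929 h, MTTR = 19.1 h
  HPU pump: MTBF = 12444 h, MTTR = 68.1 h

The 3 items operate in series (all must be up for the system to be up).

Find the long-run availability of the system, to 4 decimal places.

0.9866

A(directional control valve) = MTBF/(MTBF+MTTR) = 17481/(17481+97.8) = 0.994436
A(subsea electronics module) = MTBF/(MTBF+MTTR) = 7929/(7929+19.1) = 0.997597
A(HPU pump) = MTBF/(MTBF+MTTR) = 12444/(12444+68.1) = 0.994557
Series availability: 0.994436 × 0.997597 × 0.994557 = 0.9866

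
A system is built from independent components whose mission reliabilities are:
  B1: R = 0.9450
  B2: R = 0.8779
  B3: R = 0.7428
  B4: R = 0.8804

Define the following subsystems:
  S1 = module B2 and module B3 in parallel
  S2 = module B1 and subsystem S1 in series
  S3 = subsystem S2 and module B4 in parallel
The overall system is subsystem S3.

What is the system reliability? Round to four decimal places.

0.9899

Parallel (B2 and B3): 1 − (1 − 0.877900)(1 − 0.742800) = 0.968596
Series (B1 and [0.968596]): 0.945000 × 0.968596 = 0.915323
Parallel ([0.915323] and B4): 1 − (1 − 0.915323)(1 − 0.880400) = 0.9899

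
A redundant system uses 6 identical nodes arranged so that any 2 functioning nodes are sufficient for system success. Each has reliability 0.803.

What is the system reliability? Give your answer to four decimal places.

0.9985

R = Σ_{i=2}^{6} C(6,i) p^i (1−p)^{6−i} with p = 0.803
C(6,2)·0.803^2·0.197^4 = 0.014568
C(6,3)·0.803^3·0.197^3 = 0.079173
C(6,4)·0.803^4·0.197^2 = 0.242039
C(6,5)·0.803^5·0.197^1 = 0.394635
C(6,6)·0.803^6·0.197^0 = 0.268098
Sum = 0.9985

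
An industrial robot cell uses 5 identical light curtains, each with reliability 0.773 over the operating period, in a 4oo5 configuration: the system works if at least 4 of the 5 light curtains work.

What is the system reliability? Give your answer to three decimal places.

R = Σ_{i=4}^{5} C(5,i) p^i (1−p)^{5−i} with p = 0.773
C(5,4)·0.773^4·0.227^1 = 0.40524
C(5,5)·0.773^5·0.227^0 = 0.27599
Sum = 0.681

0.681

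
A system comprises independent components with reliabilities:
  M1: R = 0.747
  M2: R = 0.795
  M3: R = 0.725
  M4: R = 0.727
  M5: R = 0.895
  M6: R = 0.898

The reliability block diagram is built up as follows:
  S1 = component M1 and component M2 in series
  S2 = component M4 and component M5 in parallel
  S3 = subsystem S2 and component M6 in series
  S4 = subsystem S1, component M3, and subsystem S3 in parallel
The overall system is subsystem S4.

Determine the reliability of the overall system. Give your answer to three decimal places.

Series (M1 and M2): 0.74700 × 0.79500 = 0.59387
Parallel (M4 and M5): 1 − (1 − 0.72700)(1 − 0.89500) = 0.97134
Series ([0.97134] and M6): 0.97134 × 0.89800 = 0.87226
Parallel ([0.59387], M3, and [0.87226]): 1 − (1 − 0.59387)(1 − 0.72500)(1 − 0.87226) = 0.986

0.986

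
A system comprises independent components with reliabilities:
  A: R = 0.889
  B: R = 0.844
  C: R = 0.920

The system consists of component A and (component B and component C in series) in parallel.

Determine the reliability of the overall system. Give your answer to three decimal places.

0.975

Series (B and C): 0.84400 × 0.92000 = 0.77648
Parallel (A and [0.77648]): 1 − (1 − 0.88900)(1 − 0.77648) = 0.975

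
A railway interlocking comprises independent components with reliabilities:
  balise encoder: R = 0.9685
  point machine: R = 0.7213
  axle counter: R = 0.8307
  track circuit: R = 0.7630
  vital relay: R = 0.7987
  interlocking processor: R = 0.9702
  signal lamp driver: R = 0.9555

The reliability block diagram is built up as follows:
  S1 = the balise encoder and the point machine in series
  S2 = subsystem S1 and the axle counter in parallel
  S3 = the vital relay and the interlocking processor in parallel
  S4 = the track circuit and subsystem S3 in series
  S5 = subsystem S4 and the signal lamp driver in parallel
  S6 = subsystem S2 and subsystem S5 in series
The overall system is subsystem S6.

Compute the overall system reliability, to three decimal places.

0.939

Series (balise encoder and point machine): 0.96850 × 0.72130 = 0.69858
Parallel ([0.69858] and axle counter): 1 − (1 − 0.69858)(1 − 0.83070) = 0.94897
Parallel (vital relay and interlocking processor): 1 − (1 − 0.79870)(1 − 0.97020) = 0.99400
Series (track circuit and [0.99400]): 0.76300 × 0.99400 = 0.75842
Parallel ([0.75842] and signal lamp driver): 1 − (1 − 0.75842)(1 − 0.95550) = 0.98925
Series ([0.94897] and [0.98925]): 0.94897 × 0.98925 = 0.939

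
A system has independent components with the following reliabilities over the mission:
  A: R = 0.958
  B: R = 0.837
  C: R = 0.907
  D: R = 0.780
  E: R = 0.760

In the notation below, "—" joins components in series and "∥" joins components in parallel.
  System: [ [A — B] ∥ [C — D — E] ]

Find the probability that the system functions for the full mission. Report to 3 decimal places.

Series (A and B): 0.95800 × 0.83700 = 0.80185
Series (C, D, and E): 0.90700 × 0.78000 × 0.76000 = 0.53767
Parallel ([0.80185] and [0.53767]): 1 − (1 − 0.80185)(1 − 0.53767) = 0.908

0.908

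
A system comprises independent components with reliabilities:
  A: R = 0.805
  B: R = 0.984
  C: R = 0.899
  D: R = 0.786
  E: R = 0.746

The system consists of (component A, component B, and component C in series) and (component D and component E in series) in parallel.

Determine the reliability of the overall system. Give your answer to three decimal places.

Series (A, B, and C): 0.80500 × 0.98400 × 0.89900 = 0.71212
Series (D and E): 0.78600 × 0.74600 = 0.58636
Parallel ([0.71212] and [0.58636]): 1 − (1 − 0.71212)(1 − 0.58636) = 0.881

0.881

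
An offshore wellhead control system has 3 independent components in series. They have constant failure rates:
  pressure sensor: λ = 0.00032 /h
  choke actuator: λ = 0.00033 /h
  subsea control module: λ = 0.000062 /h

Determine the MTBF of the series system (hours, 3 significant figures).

1400

Series of exponential components: λ_sys = Σ λ_i
λ_sys = 0.00032 + 0.00033 + 0.000062 = 7.1200e-04 /h
MTBF = 1 / λ_sys = 1400 h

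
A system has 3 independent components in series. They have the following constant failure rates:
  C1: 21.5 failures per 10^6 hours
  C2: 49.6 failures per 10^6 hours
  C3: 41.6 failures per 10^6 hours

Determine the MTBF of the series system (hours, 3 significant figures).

Series of exponential components: λ_sys = Σ λ_i
λ_sys = 0.0000215 + 0.0000496 + 0.0000416 = 1.1270e-04 /h
MTBF = 1 / λ_sys = 8870 h

8870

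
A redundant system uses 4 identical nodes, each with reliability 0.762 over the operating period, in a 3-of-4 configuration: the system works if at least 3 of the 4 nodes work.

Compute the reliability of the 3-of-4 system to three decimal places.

0.758

R = Σ_{i=3}^{4} C(4,i) p^i (1−p)^{4−i} with p = 0.762
C(4,3)·0.762^3·0.238^1 = 0.42121
C(4,4)·0.762^4·0.238^0 = 0.33715
Sum = 0.758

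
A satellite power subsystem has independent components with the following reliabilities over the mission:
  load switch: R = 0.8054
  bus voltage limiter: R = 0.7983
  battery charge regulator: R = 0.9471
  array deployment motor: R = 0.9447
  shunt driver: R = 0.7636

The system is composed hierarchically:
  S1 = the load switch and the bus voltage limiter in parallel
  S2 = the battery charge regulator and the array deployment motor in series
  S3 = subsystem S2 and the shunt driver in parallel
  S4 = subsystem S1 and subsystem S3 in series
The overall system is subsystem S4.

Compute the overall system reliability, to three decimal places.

Parallel (load switch and bus voltage limiter): 1 − (1 − 0.80540)(1 − 0.79830) = 0.96075
Series (battery charge regulator and array deployment motor): 0.94710 × 0.94470 = 0.89473
Parallel ([0.89473] and shunt driver): 1 − (1 − 0.89473)(1 − 0.76360) = 0.97511
Series ([0.96075] and [0.97511]): 0.96075 × 0.97511 = 0.937

0.937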